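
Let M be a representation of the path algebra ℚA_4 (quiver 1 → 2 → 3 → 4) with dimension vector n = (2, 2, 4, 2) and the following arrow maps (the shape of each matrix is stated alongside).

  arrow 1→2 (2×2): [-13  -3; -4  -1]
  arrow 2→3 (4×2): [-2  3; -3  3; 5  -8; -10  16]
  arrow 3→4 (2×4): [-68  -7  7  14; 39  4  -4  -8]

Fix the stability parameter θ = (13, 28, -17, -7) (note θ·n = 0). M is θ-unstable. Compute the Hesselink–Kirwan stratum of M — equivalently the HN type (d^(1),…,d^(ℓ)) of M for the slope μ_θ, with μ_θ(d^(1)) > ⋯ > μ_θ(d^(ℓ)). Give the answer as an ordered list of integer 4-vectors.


Interval decomposition of M: I[1,4]^2, I[3,3]^2.
HN type (ℓ=2): μ^(1)=17/4; μ^(2)=-17

((2, 2, 2, 2); (0, 0, 2, 0))


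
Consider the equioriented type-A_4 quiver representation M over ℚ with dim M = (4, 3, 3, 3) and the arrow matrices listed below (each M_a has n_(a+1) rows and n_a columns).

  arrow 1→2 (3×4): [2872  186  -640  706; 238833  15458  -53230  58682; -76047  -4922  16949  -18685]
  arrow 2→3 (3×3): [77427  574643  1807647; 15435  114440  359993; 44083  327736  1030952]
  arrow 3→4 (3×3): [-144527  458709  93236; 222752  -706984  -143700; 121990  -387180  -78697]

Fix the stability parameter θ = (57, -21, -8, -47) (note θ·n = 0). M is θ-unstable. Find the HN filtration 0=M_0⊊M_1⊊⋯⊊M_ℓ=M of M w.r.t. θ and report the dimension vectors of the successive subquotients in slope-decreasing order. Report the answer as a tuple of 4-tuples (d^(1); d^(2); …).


Barcode: M ≅ I[1,1], I[1,3], I[1,4]^2, I[4,4]. HN layers by μ_θ (4 steps, strictly decreasing):
  μ^(1)=57; μ^(2)=28/3; μ^(3)=-19/4; μ^(4)=-47

((1, 0, 0, 0); (1, 1, 1, 0); (2, 2, 2, 2); (0, 0, 0, 1))


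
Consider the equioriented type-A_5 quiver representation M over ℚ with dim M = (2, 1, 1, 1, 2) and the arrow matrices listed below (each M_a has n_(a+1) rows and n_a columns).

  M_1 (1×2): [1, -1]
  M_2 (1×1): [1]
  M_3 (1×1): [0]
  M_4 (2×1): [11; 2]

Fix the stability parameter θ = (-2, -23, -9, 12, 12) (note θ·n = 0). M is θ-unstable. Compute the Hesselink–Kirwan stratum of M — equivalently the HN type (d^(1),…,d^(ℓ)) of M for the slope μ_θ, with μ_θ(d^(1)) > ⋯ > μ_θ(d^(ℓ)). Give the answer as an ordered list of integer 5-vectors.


Interval decomposition of M: I[1,1], I[1,3], I[4,5], I[5,5].
HN type (ℓ=4): μ^(1)=12; μ^(2)=-2; μ^(3)=-9; μ^(4)=-25/2

((0, 0, 0, 1, 2); (1, 0, 0, 0, 0); (0, 0, 1, 0, 0); (1, 1, 0, 0, 0))


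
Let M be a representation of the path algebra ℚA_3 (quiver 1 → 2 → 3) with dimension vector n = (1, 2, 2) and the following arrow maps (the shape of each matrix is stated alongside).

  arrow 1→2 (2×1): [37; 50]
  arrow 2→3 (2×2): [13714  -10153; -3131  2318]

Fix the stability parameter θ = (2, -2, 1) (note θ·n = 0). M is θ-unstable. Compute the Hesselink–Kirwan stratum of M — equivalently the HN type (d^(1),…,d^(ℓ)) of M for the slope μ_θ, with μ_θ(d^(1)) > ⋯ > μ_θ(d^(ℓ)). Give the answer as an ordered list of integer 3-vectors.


Barcode: M ≅ I[1,3], I[2,3]. HN layers by μ_θ (3 steps, strictly decreasing):
  μ^(1)=1; μ^(2)=0; μ^(3)=-2

((0, 0, 2); (1, 1, 0); (0, 1, 0))


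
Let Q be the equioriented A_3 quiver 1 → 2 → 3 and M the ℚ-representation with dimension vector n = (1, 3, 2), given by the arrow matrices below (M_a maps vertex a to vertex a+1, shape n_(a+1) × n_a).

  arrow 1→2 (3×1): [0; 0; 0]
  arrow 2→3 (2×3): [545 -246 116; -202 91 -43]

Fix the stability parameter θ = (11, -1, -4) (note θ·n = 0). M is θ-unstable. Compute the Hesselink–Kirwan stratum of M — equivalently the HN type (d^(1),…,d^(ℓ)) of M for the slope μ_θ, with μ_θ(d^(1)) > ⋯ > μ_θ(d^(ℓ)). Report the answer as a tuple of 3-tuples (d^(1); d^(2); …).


Interval decomposition of M: I[1,1], I[2,2], I[2,3]^2.
HN type (ℓ=3): μ^(1)=11; μ^(2)=-1; μ^(3)=-5/2

((1, 0, 0); (0, 1, 0); (0, 2, 2))


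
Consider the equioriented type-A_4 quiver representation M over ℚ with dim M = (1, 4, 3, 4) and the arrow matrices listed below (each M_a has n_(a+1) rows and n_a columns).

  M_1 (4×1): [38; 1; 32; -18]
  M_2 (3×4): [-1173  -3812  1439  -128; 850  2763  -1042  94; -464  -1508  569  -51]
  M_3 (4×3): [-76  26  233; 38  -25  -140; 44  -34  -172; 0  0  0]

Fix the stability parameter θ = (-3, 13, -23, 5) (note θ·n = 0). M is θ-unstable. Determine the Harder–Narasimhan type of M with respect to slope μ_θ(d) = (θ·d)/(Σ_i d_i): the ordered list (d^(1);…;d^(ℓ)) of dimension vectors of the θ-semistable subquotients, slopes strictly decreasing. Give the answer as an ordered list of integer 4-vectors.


Via rank(M_{q-1}∘⋯∘M_p): M ≅ I[1,4], I[2,2], I[2,3], I[2,4], I[4,4]^2.
μ_θ-semistable layers: μ^(1)=13; μ^(2)=5; μ^(3)=-13/3; μ^(4)=-5

((0, 1, 0, 0); (0, 0, 0, 4); (1, 1, 1, 0); (0, 2, 2, 0))


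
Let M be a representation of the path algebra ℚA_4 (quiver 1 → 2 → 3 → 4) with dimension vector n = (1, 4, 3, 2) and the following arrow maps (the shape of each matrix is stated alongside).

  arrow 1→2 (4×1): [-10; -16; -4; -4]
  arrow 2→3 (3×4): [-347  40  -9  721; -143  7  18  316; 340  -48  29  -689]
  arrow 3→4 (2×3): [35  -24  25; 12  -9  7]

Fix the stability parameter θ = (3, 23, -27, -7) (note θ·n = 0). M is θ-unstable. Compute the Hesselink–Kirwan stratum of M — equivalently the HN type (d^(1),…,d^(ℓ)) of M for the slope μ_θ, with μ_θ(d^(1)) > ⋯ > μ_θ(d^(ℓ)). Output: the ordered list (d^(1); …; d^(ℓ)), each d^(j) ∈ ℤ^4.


Interval decomposition of M: I[1,4], I[2,2], I[2,3], I[2,4].
HN type (ℓ=3): μ^(1)=23; μ^(2)=-2; μ^(3)=-11/3

((0, 1, 0, 0); (1, 2, 2, 1); (0, 1, 1, 1))


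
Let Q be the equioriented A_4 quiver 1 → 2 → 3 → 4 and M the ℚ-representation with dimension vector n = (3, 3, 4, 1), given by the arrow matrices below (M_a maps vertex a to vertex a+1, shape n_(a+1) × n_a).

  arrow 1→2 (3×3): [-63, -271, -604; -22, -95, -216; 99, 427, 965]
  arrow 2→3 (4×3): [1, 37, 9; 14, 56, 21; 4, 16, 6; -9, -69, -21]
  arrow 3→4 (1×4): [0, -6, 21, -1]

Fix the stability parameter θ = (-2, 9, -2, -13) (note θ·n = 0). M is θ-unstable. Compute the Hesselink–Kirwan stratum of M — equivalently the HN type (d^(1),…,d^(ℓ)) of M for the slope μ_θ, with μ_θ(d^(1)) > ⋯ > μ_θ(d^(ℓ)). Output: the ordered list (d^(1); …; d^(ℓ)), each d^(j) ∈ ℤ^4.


Interval decomposition of M: I[1,2], I[1,3], I[1,4], I[3,3]^2.
HN type (ℓ=3): μ^(1)=9; μ^(2)=7/2; μ^(3)=-2

((0, 1, 0, 0); (0, 1, 1, 0); (3, 1, 3, 1))


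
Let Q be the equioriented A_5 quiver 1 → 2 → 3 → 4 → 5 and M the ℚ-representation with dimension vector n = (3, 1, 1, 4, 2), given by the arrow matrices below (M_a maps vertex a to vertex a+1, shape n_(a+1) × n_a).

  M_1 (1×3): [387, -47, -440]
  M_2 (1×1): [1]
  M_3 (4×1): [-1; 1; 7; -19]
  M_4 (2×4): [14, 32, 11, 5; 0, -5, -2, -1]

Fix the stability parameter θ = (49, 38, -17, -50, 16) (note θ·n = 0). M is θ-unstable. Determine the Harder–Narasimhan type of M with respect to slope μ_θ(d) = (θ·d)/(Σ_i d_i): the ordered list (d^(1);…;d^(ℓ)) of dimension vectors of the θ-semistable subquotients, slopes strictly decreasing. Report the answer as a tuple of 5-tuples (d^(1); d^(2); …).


Via rank(M_{q-1}∘⋯∘M_p): M ≅ I[1,1]^2, I[1,4], I[4,4], I[4,5]^2.
μ_θ-semistable layers: μ^(1)=49; μ^(2)=16; μ^(3)=5; μ^(4)=-50

((2, 0, 0, 0, 0); (0, 0, 0, 0, 2); (1, 1, 1, 1, 0); (0, 0, 0, 3, 0))


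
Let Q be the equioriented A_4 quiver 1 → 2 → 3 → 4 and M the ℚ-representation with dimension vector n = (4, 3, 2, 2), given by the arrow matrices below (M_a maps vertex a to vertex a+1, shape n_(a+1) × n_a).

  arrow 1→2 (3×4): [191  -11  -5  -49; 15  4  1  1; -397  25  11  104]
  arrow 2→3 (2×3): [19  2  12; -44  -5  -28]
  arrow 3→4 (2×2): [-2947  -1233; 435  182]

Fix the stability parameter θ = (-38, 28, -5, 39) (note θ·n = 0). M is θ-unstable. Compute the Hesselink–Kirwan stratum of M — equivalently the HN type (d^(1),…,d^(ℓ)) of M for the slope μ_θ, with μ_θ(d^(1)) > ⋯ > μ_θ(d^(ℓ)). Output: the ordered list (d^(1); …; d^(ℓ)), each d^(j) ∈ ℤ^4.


Barcode: M ≅ I[1,1], I[1,2], I[1,4]^2. HN layers by μ_θ (4 steps, strictly decreasing):
  μ^(1)=39; μ^(2)=28; μ^(3)=23/2; μ^(4)=-38

((0, 0, 0, 2); (0, 1, 0, 0); (0, 2, 2, 0); (4, 0, 0, 0))


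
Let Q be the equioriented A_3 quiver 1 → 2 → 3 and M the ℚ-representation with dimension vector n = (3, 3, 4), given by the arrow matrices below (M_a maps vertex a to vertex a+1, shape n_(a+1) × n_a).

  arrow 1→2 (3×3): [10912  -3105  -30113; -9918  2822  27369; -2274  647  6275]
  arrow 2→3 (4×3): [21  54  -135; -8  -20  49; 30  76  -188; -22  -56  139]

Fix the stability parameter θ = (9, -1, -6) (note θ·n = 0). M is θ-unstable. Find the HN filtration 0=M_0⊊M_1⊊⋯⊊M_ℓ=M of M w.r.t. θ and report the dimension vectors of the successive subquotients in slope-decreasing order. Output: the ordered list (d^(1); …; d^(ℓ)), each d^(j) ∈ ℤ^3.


Interval decomposition of M: I[1,2], I[1,3]^2, I[3,3]^2.
HN type (ℓ=3): μ^(1)=4; μ^(2)=2/3; μ^(3)=-6

((1, 1, 0); (2, 2, 2); (0, 0, 2))


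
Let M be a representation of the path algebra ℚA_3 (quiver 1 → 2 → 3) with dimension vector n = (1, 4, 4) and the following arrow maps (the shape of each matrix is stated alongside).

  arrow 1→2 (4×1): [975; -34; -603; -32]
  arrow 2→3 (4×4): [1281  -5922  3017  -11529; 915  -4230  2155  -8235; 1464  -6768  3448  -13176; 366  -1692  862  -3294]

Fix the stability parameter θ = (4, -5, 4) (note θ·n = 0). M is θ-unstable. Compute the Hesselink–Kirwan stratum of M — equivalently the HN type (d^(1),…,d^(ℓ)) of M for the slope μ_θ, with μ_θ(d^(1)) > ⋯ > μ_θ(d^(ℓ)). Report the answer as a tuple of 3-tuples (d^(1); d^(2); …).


Interval decomposition of M: I[1,2], I[2,2]^2, I[2,3], I[3,3]^3.
HN type (ℓ=3): μ^(1)=4; μ^(2)=-1/2; μ^(3)=-5

((0, 0, 4); (1, 1, 0); (0, 3, 0))


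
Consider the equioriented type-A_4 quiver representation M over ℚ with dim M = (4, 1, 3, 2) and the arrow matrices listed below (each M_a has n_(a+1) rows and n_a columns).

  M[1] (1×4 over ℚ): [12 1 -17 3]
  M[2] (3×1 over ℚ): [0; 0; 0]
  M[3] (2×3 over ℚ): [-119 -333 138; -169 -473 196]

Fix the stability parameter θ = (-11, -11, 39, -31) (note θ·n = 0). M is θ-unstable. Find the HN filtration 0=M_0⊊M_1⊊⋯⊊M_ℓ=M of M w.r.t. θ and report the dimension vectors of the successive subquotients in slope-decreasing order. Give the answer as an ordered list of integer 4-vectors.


Via rank(M_{q-1}∘⋯∘M_p): M ≅ I[1,1]^3, I[1,2], I[3,3], I[3,4]^2.
μ_θ-semistable layers: μ^(1)=39; μ^(2)=4; μ^(3)=-11

((0, 0, 1, 0); (0, 0, 2, 2); (4, 1, 0, 0))


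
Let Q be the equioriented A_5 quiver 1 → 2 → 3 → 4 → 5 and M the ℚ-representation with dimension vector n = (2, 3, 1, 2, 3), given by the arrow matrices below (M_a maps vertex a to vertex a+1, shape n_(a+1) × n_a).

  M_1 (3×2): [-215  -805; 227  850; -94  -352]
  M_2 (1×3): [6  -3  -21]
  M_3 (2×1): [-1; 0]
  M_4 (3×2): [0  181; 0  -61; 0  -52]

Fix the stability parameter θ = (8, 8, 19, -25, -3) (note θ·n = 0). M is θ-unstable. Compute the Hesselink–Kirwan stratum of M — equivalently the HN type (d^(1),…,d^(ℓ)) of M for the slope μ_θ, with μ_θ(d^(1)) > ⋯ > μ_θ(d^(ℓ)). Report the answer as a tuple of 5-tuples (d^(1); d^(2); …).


Interval decomposition of M: I[1,2], I[1,4], I[2,2], I[4,5], I[5,5]^2.
HN type (ℓ=4): μ^(1)=8; μ^(2)=5/2; μ^(3)=-3; μ^(4)=-25

((1, 2, 0, 0, 0); (1, 1, 1, 1, 0); (0, 0, 0, 0, 3); (0, 0, 0, 1, 0))


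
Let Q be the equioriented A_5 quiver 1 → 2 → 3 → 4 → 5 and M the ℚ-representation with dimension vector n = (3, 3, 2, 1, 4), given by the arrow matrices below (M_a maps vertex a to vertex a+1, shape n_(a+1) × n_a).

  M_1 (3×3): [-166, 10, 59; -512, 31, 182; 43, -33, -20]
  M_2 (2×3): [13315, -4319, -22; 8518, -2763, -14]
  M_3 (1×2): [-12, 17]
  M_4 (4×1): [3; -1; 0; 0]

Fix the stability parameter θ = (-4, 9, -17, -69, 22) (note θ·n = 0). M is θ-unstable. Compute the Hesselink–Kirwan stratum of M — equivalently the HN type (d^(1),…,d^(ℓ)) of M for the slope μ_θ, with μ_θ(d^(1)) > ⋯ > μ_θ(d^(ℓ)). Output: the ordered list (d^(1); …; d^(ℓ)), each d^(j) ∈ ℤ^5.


Via rank(M_{q-1}∘⋯∘M_p): M ≅ I[1,2], I[1,3], I[1,5], I[5,5]^3.
μ_θ-semistable layers: μ^(1)=22; μ^(2)=9; μ^(3)=-4; μ^(4)=-81/4

((0, 0, 0, 0, 4); (0, 1, 0, 0, 0); (2, 1, 1, 0, 0); (1, 1, 1, 1, 0))


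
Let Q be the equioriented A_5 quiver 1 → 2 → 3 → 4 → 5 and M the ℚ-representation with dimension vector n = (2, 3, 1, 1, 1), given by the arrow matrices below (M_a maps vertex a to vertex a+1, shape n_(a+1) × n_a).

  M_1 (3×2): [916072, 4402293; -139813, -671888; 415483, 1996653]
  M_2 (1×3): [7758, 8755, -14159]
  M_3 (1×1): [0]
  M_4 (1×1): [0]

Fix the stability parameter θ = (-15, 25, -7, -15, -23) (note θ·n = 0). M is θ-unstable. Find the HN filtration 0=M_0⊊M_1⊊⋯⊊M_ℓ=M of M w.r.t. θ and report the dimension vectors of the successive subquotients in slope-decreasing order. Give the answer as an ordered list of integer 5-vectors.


Interval decomposition of M: I[1,2], I[1,3], I[2,2], I[4,4], I[5,5].
HN type (ℓ=4): μ^(1)=25; μ^(2)=9; μ^(3)=-15; μ^(4)=-23

((0, 2, 0, 0, 0); (0, 1, 1, 0, 0); (2, 0, 0, 1, 0); (0, 0, 0, 0, 1))


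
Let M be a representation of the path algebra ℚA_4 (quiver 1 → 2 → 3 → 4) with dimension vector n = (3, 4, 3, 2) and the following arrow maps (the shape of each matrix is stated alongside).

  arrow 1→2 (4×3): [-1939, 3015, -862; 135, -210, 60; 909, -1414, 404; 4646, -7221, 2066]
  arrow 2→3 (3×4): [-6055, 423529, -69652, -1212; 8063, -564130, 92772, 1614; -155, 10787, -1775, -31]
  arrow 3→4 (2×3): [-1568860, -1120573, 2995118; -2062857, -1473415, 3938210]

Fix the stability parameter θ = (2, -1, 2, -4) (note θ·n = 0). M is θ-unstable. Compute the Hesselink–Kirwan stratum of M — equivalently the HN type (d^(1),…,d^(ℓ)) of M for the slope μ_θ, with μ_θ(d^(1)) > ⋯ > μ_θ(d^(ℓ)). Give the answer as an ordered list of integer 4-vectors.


Barcode: M ≅ I[1,1], I[1,4]^2, I[2,2], I[2,3]. HN layers by μ_θ (3 steps, strictly decreasing):
  μ^(1)=2; μ^(2)=-1/4; μ^(3)=-1

((1, 0, 1, 0); (2, 2, 2, 2); (0, 2, 0, 0))


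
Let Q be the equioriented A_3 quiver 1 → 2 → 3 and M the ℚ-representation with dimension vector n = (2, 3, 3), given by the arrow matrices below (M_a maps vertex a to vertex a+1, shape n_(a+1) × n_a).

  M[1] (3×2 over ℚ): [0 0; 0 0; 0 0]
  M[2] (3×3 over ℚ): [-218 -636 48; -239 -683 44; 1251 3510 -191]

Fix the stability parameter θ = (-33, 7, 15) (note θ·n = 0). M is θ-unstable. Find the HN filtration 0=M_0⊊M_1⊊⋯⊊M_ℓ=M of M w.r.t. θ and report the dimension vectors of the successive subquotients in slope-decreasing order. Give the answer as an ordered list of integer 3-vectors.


Barcode: M ≅ I[1,1]^2, I[2,3]^3. HN layers by μ_θ (3 steps, strictly decreasing):
  μ^(1)=15; μ^(2)=7; μ^(3)=-33

((0, 0, 3); (0, 3, 0); (2, 0, 0))


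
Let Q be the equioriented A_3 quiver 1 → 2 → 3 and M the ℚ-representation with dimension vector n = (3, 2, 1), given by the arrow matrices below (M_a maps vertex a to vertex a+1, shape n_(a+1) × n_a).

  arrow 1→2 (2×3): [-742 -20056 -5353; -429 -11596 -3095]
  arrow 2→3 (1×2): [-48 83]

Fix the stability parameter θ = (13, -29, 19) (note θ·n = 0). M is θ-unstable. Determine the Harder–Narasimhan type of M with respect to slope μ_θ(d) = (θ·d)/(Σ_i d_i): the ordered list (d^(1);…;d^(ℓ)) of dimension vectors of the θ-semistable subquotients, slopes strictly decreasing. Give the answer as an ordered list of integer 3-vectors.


Interval decomposition of M: I[1,1], I[1,2], I[1,3].
HN type (ℓ=3): μ^(1)=19; μ^(2)=13; μ^(3)=-8

((0, 0, 1); (1, 0, 0); (2, 2, 0))


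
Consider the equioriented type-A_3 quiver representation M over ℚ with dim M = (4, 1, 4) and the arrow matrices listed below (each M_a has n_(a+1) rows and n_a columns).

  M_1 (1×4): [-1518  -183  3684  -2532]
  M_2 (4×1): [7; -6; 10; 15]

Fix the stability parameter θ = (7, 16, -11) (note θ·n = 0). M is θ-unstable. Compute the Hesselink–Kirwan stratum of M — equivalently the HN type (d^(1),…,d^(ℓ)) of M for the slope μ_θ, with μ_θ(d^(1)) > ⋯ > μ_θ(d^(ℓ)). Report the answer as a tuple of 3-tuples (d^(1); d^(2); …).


Barcode: M ≅ I[1,1]^3, I[1,3], I[3,3]^3. HN layers by μ_θ (3 steps, strictly decreasing):
  μ^(1)=7; μ^(2)=4; μ^(3)=-11

((3, 0, 0); (1, 1, 1); (0, 0, 3))


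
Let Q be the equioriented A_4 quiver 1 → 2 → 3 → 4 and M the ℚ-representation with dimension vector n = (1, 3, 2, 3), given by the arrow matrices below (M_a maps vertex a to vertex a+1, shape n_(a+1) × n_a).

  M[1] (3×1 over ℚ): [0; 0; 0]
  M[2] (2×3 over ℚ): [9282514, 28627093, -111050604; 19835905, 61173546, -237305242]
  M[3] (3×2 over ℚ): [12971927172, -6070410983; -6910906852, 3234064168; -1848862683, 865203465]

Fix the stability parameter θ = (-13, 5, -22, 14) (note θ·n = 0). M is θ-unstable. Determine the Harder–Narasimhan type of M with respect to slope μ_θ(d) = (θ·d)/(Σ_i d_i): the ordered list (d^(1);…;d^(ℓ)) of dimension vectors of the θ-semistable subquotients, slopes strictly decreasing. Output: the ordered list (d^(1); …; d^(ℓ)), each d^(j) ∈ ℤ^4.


Via rank(M_{q-1}∘⋯∘M_p): M ≅ I[1,1], I[2,2], I[2,4]^2, I[4,4].
μ_θ-semistable layers: μ^(1)=14; μ^(2)=5; μ^(3)=-17/2; μ^(4)=-13

((0, 0, 0, 3); (0, 1, 0, 0); (0, 2, 2, 0); (1, 0, 0, 0))


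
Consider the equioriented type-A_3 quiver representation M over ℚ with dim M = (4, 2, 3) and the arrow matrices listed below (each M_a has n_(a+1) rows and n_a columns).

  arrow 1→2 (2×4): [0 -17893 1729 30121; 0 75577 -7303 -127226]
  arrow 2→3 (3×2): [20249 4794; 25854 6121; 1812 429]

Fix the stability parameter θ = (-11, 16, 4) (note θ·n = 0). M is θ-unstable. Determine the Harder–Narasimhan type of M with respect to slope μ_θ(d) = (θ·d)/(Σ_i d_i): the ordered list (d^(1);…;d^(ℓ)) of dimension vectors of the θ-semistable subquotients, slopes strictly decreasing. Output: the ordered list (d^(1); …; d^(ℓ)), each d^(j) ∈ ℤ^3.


Via rank(M_{q-1}∘⋯∘M_p): M ≅ I[1,1]^2, I[1,3]^2, I[3,3].
μ_θ-semistable layers: μ^(1)=10; μ^(2)=4; μ^(3)=-11

((0, 2, 2); (0, 0, 1); (4, 0, 0))


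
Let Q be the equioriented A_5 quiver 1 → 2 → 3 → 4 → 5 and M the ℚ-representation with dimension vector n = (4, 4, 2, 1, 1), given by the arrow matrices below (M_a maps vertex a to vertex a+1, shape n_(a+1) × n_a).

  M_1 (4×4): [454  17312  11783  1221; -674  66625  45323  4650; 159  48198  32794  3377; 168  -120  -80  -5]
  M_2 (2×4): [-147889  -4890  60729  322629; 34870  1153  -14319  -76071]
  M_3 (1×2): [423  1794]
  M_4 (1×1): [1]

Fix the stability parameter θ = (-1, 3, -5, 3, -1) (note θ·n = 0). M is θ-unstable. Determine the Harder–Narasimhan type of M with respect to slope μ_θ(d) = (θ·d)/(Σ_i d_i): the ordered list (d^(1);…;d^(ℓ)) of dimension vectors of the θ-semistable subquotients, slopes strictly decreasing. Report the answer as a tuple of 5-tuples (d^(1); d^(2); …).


Barcode: M ≅ I[1,2]^2, I[1,3], I[1,5]. HN layers by μ_θ (3 steps, strictly decreasing):
  μ^(1)=3; μ^(2)=1; μ^(3)=-1

((0, 2, 0, 0, 0); (0, 0, 0, 1, 1); (4, 2, 2, 0, 0))


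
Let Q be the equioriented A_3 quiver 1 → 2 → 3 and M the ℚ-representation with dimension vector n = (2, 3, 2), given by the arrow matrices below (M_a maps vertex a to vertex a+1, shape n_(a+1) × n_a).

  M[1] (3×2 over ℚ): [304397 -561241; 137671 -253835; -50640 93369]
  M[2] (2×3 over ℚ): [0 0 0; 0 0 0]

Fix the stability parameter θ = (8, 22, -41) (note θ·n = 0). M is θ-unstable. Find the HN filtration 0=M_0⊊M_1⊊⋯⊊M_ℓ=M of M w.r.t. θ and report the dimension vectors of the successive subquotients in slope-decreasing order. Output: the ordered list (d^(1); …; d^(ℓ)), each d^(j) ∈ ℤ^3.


Interval decomposition of M: I[1,2]^2, I[2,2], I[3,3]^2.
HN type (ℓ=3): μ^(1)=22; μ^(2)=8; μ^(3)=-41

((0, 3, 0); (2, 0, 0); (0, 0, 2))


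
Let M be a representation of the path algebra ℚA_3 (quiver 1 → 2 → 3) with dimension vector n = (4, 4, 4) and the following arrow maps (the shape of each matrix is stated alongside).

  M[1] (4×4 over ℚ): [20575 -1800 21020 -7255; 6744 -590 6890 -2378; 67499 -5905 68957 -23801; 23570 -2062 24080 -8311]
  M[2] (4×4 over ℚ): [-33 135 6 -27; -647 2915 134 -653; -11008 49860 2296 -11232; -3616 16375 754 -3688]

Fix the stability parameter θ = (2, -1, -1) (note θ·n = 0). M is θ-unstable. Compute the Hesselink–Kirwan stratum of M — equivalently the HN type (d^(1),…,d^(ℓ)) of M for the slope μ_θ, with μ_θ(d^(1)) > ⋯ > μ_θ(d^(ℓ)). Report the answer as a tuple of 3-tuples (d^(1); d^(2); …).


Via rank(M_{q-1}∘⋯∘M_p): M ≅ I[1,1], I[1,2]^2, I[1,3], I[2,3], I[3,3]^2.
μ_θ-semistable layers: μ^(1)=2; μ^(2)=1/2; μ^(3)=0; μ^(4)=-1

((1, 0, 0); (2, 2, 0); (1, 1, 1); (0, 1, 3))


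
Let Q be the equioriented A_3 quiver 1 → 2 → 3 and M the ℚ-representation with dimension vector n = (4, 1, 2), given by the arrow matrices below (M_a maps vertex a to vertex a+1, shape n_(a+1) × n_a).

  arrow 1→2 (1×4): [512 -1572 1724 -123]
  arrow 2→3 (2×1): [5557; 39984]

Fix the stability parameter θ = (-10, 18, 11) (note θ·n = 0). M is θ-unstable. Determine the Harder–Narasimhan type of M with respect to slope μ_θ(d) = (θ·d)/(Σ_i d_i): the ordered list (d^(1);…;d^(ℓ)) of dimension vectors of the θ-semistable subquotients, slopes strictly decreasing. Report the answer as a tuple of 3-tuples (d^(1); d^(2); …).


Via rank(M_{q-1}∘⋯∘M_p): M ≅ I[1,1]^3, I[1,3], I[3,3].
μ_θ-semistable layers: μ^(1)=29/2; μ^(2)=11; μ^(3)=-10

((0, 1, 1); (0, 0, 1); (4, 0, 0))


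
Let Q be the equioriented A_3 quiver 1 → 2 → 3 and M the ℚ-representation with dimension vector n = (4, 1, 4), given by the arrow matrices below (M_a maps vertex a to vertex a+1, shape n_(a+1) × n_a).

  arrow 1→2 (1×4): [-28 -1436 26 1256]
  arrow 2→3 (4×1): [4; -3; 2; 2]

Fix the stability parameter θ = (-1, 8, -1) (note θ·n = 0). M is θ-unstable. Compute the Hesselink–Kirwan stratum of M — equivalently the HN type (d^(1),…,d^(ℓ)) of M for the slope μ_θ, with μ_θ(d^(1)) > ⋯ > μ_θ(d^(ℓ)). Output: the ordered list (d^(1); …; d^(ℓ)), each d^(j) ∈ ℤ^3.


Via rank(M_{q-1}∘⋯∘M_p): M ≅ I[1,1]^3, I[1,3], I[3,3]^3.
μ_θ-semistable layers: μ^(1)=7/2; μ^(2)=-1

((0, 1, 1); (4, 0, 3))


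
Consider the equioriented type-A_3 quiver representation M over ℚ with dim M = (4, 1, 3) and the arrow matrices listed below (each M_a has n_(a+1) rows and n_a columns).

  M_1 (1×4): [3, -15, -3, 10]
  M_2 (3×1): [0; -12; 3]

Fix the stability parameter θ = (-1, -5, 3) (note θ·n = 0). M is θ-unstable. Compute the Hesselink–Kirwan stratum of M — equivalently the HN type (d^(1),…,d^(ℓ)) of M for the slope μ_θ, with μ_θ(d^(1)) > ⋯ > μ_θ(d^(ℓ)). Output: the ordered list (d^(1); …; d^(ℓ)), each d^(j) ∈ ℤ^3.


Interval decomposition of M: I[1,1]^3, I[1,3], I[3,3]^2.
HN type (ℓ=3): μ^(1)=3; μ^(2)=-1; μ^(3)=-3

((0, 0, 3); (3, 0, 0); (1, 1, 0))


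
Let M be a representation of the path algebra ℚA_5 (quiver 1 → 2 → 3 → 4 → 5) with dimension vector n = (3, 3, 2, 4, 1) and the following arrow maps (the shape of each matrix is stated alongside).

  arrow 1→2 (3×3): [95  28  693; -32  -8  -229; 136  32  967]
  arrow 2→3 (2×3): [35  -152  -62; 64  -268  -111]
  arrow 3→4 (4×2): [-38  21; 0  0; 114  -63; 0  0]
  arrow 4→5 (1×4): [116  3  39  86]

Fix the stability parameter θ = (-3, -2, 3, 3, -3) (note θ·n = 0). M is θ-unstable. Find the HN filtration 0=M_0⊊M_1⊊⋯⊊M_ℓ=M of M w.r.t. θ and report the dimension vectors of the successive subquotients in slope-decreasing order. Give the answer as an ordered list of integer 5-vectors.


Via rank(M_{q-1}∘⋯∘M_p): M ≅ I[1,2], I[1,3], I[1,5], I[4,4]^3.
μ_θ-semistable layers: μ^(1)=3; μ^(2)=1; μ^(3)=-2; μ^(4)=-3

((0, 0, 1, 3, 0); (0, 0, 1, 1, 1); (0, 3, 0, 0, 0); (3, 0, 0, 0, 0))


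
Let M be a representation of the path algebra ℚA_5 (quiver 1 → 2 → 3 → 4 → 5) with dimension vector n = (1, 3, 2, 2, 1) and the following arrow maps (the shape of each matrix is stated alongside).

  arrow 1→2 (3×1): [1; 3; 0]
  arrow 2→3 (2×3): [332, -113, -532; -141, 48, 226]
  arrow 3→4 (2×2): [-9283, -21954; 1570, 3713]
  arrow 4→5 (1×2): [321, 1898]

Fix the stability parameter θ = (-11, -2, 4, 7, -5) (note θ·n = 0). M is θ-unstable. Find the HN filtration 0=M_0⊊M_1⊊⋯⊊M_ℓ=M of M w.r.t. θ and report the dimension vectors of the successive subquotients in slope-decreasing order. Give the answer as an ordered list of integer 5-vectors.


Via rank(M_{q-1}∘⋯∘M_p): M ≅ I[1,5], I[2,2], I[2,4].
μ_θ-semistable layers: μ^(1)=7; μ^(2)=4; μ^(3)=2; μ^(4)=-2; μ^(5)=-11

((0, 0, 0, 1, 0); (0, 0, 1, 0, 0); (0, 0, 1, 1, 1); (0, 3, 0, 0, 0); (1, 0, 0, 0, 0))


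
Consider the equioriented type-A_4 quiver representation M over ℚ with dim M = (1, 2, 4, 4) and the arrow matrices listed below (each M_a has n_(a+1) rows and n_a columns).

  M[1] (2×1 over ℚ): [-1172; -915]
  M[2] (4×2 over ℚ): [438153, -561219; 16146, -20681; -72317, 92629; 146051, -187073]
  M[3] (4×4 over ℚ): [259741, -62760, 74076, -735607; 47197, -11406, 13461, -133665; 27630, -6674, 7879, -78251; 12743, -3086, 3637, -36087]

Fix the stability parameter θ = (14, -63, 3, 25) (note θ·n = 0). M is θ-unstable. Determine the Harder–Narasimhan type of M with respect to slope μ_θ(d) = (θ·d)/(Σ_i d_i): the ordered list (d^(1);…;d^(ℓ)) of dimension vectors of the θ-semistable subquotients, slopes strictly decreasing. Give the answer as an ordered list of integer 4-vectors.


Via rank(M_{q-1}∘⋯∘M_p): M ≅ I[1,4], I[2,3], I[3,4]^2, I[4,4].
μ_θ-semistable layers: μ^(1)=25; μ^(2)=3; μ^(3)=-49/2; μ^(4)=-63

((0, 0, 0, 4); (0, 0, 4, 0); (1, 1, 0, 0); (0, 1, 0, 0))


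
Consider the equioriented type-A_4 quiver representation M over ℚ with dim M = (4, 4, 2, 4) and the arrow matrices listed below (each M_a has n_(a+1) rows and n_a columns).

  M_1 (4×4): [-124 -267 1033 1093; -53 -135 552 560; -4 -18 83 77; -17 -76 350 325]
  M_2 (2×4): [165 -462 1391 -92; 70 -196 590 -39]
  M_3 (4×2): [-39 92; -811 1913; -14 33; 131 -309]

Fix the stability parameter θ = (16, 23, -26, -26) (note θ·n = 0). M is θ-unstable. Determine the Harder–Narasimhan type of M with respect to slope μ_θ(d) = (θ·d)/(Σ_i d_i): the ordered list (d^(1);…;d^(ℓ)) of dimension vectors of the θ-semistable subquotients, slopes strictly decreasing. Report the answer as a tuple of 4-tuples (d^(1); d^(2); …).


Via rank(M_{q-1}∘⋯∘M_p): M ≅ I[1,2]^2, I[1,4]^2, I[4,4]^2.
μ_θ-semistable layers: μ^(1)=23; μ^(2)=16; μ^(3)=-13/4; μ^(4)=-26

((0, 2, 0, 0); (2, 0, 0, 0); (2, 2, 2, 2); (0, 0, 0, 2))


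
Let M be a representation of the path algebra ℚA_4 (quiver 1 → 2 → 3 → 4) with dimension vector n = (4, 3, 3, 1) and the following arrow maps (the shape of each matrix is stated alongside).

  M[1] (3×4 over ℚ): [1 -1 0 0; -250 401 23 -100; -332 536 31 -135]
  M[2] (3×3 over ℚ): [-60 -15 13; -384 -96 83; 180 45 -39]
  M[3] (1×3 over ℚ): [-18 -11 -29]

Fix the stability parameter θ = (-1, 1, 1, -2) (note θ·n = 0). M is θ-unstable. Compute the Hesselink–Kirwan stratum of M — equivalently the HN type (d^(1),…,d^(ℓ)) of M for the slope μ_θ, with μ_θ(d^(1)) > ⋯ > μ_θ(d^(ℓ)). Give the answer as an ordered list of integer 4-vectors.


Interval decomposition of M: I[1,1], I[1,2], I[1,3], I[1,4], I[3,3].
HN type (ℓ=3): μ^(1)=1; μ^(2)=0; μ^(3)=-1

((0, 2, 2, 0); (0, 1, 1, 1); (4, 0, 0, 0))


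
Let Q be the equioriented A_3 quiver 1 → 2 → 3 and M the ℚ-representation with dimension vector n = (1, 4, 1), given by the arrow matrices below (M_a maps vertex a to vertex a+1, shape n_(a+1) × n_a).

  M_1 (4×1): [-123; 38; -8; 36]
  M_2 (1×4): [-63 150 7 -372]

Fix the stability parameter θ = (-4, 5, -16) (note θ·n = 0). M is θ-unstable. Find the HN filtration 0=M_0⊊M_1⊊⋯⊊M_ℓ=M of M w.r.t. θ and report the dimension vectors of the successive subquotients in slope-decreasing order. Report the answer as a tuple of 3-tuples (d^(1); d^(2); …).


Barcode: M ≅ I[1,3], I[2,2]^3. HN layers by μ_θ (2 steps, strictly decreasing):
  μ^(1)=5; μ^(2)=-5

((0, 3, 0); (1, 1, 1))


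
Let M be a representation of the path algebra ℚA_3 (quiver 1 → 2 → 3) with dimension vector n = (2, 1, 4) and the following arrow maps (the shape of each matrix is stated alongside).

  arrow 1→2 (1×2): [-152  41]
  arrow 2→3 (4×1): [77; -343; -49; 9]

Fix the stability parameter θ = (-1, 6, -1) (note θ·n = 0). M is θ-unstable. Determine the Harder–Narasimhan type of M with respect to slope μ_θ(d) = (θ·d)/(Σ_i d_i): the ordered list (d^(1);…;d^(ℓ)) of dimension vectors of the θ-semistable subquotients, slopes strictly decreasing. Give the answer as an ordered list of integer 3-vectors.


Interval decomposition of M: I[1,1], I[1,3], I[3,3]^3.
HN type (ℓ=2): μ^(1)=5/2; μ^(2)=-1

((0, 1, 1); (2, 0, 3))


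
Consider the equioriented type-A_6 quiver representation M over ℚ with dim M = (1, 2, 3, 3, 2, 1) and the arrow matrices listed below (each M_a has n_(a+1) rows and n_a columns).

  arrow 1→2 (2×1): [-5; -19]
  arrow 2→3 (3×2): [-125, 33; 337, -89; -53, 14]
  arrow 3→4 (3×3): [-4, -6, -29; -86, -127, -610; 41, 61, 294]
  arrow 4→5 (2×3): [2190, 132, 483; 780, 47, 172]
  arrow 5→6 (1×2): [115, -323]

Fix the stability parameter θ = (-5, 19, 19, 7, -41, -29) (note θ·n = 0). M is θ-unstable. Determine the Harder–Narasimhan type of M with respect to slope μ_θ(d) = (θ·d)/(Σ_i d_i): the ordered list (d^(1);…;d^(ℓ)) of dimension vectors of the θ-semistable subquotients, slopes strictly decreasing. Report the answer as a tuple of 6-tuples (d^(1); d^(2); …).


Barcode: M ≅ I[1,4], I[2,6], I[3,5]. HN layers by μ_θ (2 steps, strictly decreasing):
  μ^(1)=15; μ^(2)=-5

((0, 1, 1, 1, 0, 0); (1, 1, 2, 2, 2, 1))


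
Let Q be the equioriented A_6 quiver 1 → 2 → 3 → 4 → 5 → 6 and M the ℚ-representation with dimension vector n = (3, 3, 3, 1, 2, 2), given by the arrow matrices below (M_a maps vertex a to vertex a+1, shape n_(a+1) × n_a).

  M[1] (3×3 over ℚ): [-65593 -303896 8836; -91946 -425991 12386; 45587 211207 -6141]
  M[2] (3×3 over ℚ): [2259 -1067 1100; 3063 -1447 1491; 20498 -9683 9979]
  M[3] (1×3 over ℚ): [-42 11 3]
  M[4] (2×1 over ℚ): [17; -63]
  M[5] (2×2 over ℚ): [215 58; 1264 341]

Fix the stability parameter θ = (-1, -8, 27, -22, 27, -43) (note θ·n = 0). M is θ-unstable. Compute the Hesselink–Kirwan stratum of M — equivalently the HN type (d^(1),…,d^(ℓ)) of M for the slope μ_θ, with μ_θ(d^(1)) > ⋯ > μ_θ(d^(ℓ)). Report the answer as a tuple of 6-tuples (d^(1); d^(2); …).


Via rank(M_{q-1}∘⋯∘M_p): M ≅ I[1,3]^2, I[1,6], I[5,6].
μ_θ-semistable layers: μ^(1)=27; μ^(2)=-11/4; μ^(3)=-9/2; μ^(4)=-8

((0, 0, 2, 0, 0, 0); (0, 0, 1, 1, 1, 1); (3, 3, 0, 0, 0, 0); (0, 0, 0, 0, 1, 1))


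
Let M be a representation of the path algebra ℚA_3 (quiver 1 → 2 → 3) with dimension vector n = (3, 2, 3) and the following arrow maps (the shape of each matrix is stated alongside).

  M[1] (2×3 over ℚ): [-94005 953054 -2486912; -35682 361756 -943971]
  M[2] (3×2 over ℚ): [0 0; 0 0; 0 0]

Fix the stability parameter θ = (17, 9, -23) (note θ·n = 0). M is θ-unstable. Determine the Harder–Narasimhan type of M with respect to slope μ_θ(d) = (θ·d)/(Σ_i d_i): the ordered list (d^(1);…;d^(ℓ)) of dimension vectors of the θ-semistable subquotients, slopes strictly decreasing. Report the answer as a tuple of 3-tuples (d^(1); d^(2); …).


Barcode: M ≅ I[1,1], I[1,2]^2, I[3,3]^3. HN layers by μ_θ (3 steps, strictly decreasing):
  μ^(1)=17; μ^(2)=13; μ^(3)=-23

((1, 0, 0); (2, 2, 0); (0, 0, 3))


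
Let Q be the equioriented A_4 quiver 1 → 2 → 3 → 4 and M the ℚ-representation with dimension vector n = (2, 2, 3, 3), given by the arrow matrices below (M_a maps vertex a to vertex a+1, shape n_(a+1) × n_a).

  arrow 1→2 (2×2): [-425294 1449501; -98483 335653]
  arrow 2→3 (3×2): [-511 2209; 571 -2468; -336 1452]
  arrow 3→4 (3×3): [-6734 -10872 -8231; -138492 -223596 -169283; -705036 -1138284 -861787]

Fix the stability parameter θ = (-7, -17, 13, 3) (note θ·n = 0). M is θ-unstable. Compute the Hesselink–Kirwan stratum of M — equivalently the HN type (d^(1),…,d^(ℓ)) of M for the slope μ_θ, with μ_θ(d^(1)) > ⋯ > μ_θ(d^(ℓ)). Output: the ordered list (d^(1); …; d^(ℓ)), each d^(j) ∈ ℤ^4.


Interval decomposition of M: I[1,3], I[1,4], I[3,4], I[4,4].
HN type (ℓ=4): μ^(1)=13; μ^(2)=8; μ^(3)=3; μ^(4)=-12

((0, 0, 1, 0); (0, 0, 2, 2); (0, 0, 0, 1); (2, 2, 0, 0))


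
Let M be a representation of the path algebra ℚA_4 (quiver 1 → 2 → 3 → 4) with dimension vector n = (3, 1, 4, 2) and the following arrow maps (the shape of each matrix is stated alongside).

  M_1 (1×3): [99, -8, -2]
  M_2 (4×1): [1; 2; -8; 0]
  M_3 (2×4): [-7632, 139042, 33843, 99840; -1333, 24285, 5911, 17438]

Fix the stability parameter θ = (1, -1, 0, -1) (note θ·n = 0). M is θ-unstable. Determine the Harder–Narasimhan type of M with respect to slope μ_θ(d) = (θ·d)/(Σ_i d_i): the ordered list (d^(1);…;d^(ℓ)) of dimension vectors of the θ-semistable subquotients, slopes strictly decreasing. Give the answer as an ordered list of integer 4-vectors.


Via rank(M_{q-1}∘⋯∘M_p): M ≅ I[1,1]^2, I[1,4], I[3,3]^2, I[3,4].
μ_θ-semistable layers: μ^(1)=1; μ^(2)=0; μ^(3)=-1/4; μ^(4)=-1/2

((2, 0, 0, 0); (0, 0, 2, 0); (1, 1, 1, 1); (0, 0, 1, 1))


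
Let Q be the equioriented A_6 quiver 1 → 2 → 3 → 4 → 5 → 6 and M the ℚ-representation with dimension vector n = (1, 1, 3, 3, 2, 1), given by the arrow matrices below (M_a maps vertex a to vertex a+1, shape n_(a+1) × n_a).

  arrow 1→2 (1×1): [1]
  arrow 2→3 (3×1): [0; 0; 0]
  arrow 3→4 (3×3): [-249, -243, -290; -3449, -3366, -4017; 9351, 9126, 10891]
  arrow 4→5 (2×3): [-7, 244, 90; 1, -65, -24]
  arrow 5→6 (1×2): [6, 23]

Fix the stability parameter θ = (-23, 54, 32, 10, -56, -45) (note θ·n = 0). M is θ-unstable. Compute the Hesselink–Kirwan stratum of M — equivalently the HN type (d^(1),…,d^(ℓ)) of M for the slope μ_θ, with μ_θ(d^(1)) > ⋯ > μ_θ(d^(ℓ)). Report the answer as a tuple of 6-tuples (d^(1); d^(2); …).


Barcode: M ≅ I[1,2], I[3,3], I[3,5], I[3,6], I[4,4]. HN layers by μ_θ (6 steps, strictly decreasing):
  μ^(1)=54; μ^(2)=32; μ^(3)=10; μ^(4)=-14/3; μ^(5)=-59/4; μ^(6)=-23

((0, 1, 0, 0, 0, 0); (0, 0, 1, 0, 0, 0); (0, 0, 0, 1, 0, 0); (0, 0, 1, 1, 1, 0); (0, 0, 1, 1, 1, 1); (1, 0, 0, 0, 0, 0))


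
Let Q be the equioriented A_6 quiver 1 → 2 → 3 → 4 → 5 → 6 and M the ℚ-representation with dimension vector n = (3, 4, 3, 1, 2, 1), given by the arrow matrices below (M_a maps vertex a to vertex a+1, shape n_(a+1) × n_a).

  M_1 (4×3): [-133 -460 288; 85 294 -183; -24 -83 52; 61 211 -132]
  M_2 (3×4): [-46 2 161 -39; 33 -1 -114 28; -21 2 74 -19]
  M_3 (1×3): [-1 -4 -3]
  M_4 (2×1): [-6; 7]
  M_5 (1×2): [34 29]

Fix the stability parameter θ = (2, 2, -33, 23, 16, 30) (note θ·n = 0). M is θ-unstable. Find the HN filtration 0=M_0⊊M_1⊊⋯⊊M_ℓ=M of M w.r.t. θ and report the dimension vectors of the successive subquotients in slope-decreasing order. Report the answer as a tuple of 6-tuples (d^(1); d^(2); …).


Via rank(M_{q-1}∘⋯∘M_p): M ≅ I[1,3]^2, I[1,6], I[2,2], I[5,5].
μ_θ-semistable layers: μ^(1)=30; μ^(2)=39/2; μ^(3)=16; μ^(4)=2; μ^(5)=-29/3

((0, 0, 0, 0, 0, 1); (0, 0, 0, 1, 1, 0); (0, 0, 0, 0, 1, 0); (0, 1, 0, 0, 0, 0); (3, 3, 3, 0, 0, 0))


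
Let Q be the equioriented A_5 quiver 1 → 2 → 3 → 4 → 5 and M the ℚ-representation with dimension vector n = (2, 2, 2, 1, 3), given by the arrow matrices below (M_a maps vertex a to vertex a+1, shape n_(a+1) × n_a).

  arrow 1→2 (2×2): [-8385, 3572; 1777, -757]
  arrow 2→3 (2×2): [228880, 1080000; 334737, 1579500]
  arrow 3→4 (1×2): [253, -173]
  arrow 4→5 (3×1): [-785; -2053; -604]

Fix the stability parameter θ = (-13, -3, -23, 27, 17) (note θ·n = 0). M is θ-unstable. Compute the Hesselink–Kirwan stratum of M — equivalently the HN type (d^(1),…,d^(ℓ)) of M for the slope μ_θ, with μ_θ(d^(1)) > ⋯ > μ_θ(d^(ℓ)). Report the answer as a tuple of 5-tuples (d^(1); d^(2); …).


Via rank(M_{q-1}∘⋯∘M_p): M ≅ I[1,2], I[1,5], I[3,3], I[5,5]^2.
μ_θ-semistable layers: μ^(1)=22; μ^(2)=17; μ^(3)=-3; μ^(4)=-13; μ^(5)=-23

((0, 0, 0, 1, 1); (0, 0, 0, 0, 2); (0, 1, 0, 0, 0); (2, 1, 1, 0, 0); (0, 0, 1, 0, 0))


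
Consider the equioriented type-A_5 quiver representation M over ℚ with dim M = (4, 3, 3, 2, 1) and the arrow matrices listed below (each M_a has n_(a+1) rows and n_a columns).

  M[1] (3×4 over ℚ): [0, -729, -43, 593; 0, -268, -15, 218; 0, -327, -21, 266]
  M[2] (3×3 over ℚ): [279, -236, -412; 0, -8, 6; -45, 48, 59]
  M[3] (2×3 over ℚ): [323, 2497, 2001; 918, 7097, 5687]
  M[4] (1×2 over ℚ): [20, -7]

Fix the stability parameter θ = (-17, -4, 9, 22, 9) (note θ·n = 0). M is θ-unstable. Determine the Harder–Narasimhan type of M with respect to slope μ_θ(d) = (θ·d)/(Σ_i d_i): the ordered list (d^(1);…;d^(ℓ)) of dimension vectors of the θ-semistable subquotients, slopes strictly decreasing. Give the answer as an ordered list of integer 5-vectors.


Barcode: M ≅ I[1,1], I[1,2], I[1,4], I[1,5], I[3,3]. HN layers by μ_θ (5 steps, strictly decreasing):
  μ^(1)=22; μ^(2)=31/2; μ^(3)=9; μ^(4)=-4; μ^(5)=-17

((0, 0, 0, 1, 0); (0, 0, 0, 1, 1); (0, 0, 3, 0, 0); (0, 3, 0, 0, 0); (4, 0, 0, 0, 0))


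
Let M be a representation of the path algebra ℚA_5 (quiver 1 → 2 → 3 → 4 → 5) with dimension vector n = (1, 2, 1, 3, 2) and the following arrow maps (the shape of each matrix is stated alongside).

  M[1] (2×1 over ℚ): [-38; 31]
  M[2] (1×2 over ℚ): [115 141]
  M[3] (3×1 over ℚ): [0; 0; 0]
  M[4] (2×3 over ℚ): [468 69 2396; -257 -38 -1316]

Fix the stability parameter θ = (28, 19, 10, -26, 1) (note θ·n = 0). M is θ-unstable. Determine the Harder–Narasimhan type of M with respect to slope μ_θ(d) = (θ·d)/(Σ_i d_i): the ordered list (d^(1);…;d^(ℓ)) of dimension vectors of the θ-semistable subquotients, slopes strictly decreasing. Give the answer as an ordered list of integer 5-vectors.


Barcode: M ≅ I[1,3], I[2,2], I[4,4], I[4,5]^2. HN layers by μ_θ (3 steps, strictly decreasing):
  μ^(1)=19; μ^(2)=1; μ^(3)=-26

((1, 2, 1, 0, 0); (0, 0, 0, 0, 2); (0, 0, 0, 3, 0))


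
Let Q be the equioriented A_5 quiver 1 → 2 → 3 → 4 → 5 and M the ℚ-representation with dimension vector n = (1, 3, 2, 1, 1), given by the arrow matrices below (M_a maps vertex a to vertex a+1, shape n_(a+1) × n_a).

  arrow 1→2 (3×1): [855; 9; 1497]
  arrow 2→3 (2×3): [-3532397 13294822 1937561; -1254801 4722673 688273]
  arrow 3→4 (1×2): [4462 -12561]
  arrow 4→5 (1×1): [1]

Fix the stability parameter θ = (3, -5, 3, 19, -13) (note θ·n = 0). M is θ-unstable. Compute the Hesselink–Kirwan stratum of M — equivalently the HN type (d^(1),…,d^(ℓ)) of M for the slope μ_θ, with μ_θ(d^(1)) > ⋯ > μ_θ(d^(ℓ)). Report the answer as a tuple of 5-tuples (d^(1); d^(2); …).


Via rank(M_{q-1}∘⋯∘M_p): M ≅ I[1,5], I[2,2], I[2,3].
μ_θ-semistable layers: μ^(1)=3; μ^(2)=-1; μ^(3)=-5

((0, 0, 2, 1, 1); (1, 1, 0, 0, 0); (0, 2, 0, 0, 0))
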